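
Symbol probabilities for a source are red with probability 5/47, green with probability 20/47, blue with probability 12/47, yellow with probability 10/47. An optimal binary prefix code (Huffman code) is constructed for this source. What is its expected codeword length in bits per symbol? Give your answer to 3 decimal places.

Repeatedly combine the two least-probable nodes; the expected code length is the sum of the merged weights.
merge 5/47 + 10/47 → 15/47
merge 12/47 + 15/47 → 27/47
merge 20/47 + 27/47 → 1
L = 15/47 + 27/47 + 1 = 89/47 ≈ 1.894 bits/symbol.

1.894 bits/symbol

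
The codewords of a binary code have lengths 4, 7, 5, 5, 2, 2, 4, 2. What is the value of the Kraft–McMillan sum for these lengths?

With common denominator 2^7 = 128: Σ 2^(−ℓᵢ) = 8/128 + 1/128 + 4/128 + 4/128 + 32/128 + 32/128 + 8/128 + 32/128 = 121/128 = 0.9453125.

0.9453125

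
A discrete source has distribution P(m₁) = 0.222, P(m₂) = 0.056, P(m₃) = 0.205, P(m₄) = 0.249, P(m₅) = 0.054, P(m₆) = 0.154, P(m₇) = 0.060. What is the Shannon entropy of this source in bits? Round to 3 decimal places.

2.570 bits

H = −Σ pᵢ log₂ pᵢ.
−0.222·log₂(0.222) = 0.4820
−0.056·log₂(0.056) = 0.2329
−0.205·log₂(0.205) = 0.4687
−0.249·log₂(0.249) = 0.4994
−0.054·log₂(0.054) = 0.2274
−0.154·log₂(0.154) = 0.4156
−0.060·log₂(0.060) = 0.2435
Sum ≈ 2.5696 → 2.570 bits.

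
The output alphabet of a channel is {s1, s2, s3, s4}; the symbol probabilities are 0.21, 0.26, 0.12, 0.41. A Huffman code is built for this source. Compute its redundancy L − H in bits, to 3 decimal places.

0.047 bits

Entropy H = −Σ p log₂ p ≈ 1.8726 bits.
Huffman merges: 3/25+21/100→33/100; 13/50+33/100→59/100; 41/100+59/100→1. L = 48/25 ≈ 1.9200.
L − H = 1.9200 − 1.8726 = 0.047 bits.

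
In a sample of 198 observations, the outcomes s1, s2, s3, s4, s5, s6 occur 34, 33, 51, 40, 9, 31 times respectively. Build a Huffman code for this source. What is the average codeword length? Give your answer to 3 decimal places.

2.540 bits/symbol

Probabilities are the counts divided by 198.
Repeatedly combine the two least-probable nodes; the expected code length is the sum of the merged weights.
merge 1/22 + 31/198 → 20/99
merge 1/6 + 17/99 → 67/198
merge 20/99 + 20/99 → 40/99
merge 17/66 + 67/198 → 59/99
merge 40/99 + 59/99 → 1
L = 20/99 + 67/198 + 40/99 + 59/99 + 1 = 503/198 ≈ 2.540 bits/symbol.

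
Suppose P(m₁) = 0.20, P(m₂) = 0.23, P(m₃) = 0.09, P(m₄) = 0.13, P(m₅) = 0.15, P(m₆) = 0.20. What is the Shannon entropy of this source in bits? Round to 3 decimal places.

2.522 bits

H = −Σ pᵢ log₂ pᵢ.
−0.20·log₂(0.20) = 0.4644
−0.23·log₂(0.23) = 0.4877
−0.09·log₂(0.09) = 0.3127
−0.13·log₂(0.13) = 0.3826
−0.15·log₂(0.15) = 0.4105
−0.20·log₂(0.20) = 0.4644
Sum ≈ 2.5223 → 2.522 bits.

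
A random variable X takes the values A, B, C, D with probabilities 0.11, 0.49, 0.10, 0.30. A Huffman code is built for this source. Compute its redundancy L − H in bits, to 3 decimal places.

Entropy H = −Σ p log₂ p ≈ 1.7079 bits.
Huffman merges: 1/10+11/100→21/100; 21/100+3/10→51/100; 49/100+51/100→1. L = 43/25 ≈ 1.7200.
L − H = 1.7200 − 1.7079 = 0.012 bits.

0.012 bits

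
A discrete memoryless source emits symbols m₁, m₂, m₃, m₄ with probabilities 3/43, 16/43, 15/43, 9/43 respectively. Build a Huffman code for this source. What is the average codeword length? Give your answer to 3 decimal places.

Repeatedly combine the two least-probable nodes; the expected code length is the sum of the merged weights.
merge 3/43 + 9/43 → 12/43
merge 12/43 + 15/43 → 27/43
merge 16/43 + 27/43 → 1
L = 12/43 + 27/43 + 1 = 82/43 ≈ 1.907 bits/symbol.

1.907 bits/symbol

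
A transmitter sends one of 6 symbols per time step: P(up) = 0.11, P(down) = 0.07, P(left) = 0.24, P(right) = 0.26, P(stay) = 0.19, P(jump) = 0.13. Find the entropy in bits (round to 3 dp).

H = −Σ pᵢ log₂ pᵢ.
−0.11·log₂(0.11) = 0.3503
−0.07·log₂(0.07) = 0.2686
−0.24·log₂(0.24) = 0.4941
−0.26·log₂(0.26) = 0.5053
−0.19·log₂(0.19) = 0.4552
−0.13·log₂(0.13) = 0.3826
Sum ≈ 2.4561 → 2.456 bits.

2.456 bits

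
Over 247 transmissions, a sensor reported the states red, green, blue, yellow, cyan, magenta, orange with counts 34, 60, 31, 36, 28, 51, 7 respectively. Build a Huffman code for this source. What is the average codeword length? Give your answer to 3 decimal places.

Probabilities are the counts divided by 247.
Repeatedly combine the two least-probable nodes; the expected code length is the sum of the merged weights.
merge 7/247 + 28/247 → 35/247
merge 31/247 + 34/247 → 5/19
merge 35/247 + 36/247 → 71/247
merge 51/247 + 60/247 → 111/247
merge 5/19 + 71/247 → 136/247
merge 111/247 + 136/247 → 1
L = 35/247 + 5/19 + 71/247 + 111/247 + 136/247 + 1 = 35/13 ≈ 2.692 bits/symbol.

2.692 bits/symbol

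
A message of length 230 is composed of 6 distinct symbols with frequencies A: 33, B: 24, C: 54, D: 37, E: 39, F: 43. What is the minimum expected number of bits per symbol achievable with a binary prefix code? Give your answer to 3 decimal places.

2.578 bits/symbol

Probabilities are the counts divided by 230.
Repeatedly combine the two least-probable nodes; the expected code length is the sum of the merged weights.
merge 12/115 + 33/230 → 57/230
merge 37/230 + 39/230 → 38/115
merge 43/230 + 27/115 → 97/230
merge 57/230 + 38/115 → 133/230
merge 97/230 + 133/230 → 1
L = 57/230 + 38/115 + 97/230 + 133/230 + 1 = 593/230 ≈ 2.578 bits/symbol.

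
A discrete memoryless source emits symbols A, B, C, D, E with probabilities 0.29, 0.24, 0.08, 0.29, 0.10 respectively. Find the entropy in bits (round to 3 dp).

2.154 bits

H = −Σ pᵢ log₂ pᵢ.
−0.29·log₂(0.29) = 0.5179
−0.24·log₂(0.24) = 0.4941
−0.08·log₂(0.08) = 0.2915
−0.29·log₂(0.29) = 0.5179
−0.10·log₂(0.10) = 0.3322
Sum ≈ 2.1536 → 2.154 bits.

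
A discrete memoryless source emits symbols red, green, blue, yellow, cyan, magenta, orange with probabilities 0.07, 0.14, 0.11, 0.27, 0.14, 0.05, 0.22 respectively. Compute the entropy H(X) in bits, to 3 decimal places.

H = −Σ pᵢ log₂ pᵢ.
−0.07·log₂(0.07) = 0.2686
−0.14·log₂(0.14) = 0.3971
−0.11·log₂(0.11) = 0.3503
−0.27·log₂(0.27) = 0.5100
−0.14·log₂(0.14) = 0.3971
−0.05·log₂(0.05) = 0.2161
−0.22·log₂(0.22) = 0.4806
Sum ≈ 2.6198 → 2.620 bits.

2.620 bits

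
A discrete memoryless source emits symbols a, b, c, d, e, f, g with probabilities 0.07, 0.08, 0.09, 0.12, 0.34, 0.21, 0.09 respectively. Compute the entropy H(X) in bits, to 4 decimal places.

H = −Σ pᵢ log₂ pᵢ.
−0.07·log₂(0.07) = 0.2686
−0.08·log₂(0.08) = 0.2915
−0.09·log₂(0.09) = 0.3127
−0.12·log₂(0.12) = 0.3671
−0.34·log₂(0.34) = 0.5292
−0.21·log₂(0.21) = 0.4728
−0.09·log₂(0.09) = 0.3127
Sum ≈ 2.5544 → 2.5544 bits.

2.5544 bits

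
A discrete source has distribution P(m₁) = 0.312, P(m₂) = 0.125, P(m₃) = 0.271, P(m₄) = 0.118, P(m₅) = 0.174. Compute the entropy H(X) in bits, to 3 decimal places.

H = −Σ pᵢ log₂ pᵢ.
−0.312·log₂(0.312) = 0.5243
−0.125·log₂(0.125) = 0.3750
−0.271·log₂(0.271) = 0.5105
−0.118·log₂(0.118) = 0.3638
−0.174·log₂(0.174) = 0.4390
Sum ≈ 2.2125 → 2.213 bits.

2.213 bits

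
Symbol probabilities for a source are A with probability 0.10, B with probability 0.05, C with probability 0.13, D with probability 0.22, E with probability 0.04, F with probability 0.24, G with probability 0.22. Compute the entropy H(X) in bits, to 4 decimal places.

H = −Σ pᵢ log₂ pᵢ.
−0.10·log₂(0.10) = 0.3322
−0.05·log₂(0.05) = 0.2161
−0.13·log₂(0.13) = 0.3826
−0.22·log₂(0.22) = 0.4806
−0.04·log₂(0.04) = 0.1858
−0.24·log₂(0.24) = 0.4941
−0.22·log₂(0.22) = 0.4806
Sum ≈ 2.5720 → 2.5720 bits.

2.5720 bits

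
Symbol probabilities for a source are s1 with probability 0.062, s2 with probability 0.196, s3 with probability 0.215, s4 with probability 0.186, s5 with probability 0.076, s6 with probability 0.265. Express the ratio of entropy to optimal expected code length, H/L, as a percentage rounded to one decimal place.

98.6%

Entropy H = −Σ p log₂ p ≈ 2.4279 bits.
Huffman merges: 31/500+19/250→69/500; 69/500+93/500→81/250; 49/250+43/200→411/1000; 53/200+81/250→589/1000; 411/1000+589/1000→1. L = 1231/500 ≈ 2.4620.
Efficiency = H/L = 2.4279/2.4620 = 98.6%.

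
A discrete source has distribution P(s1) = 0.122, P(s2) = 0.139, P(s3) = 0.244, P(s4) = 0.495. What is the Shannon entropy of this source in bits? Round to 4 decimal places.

1.7647 bits

H = −Σ pᵢ log₂ pᵢ.
−0.122·log₂(0.122) = 0.3703
−0.139·log₂(0.139) = 0.3957
−0.244·log₂(0.244) = 0.4966
−0.495·log₂(0.495) = 0.5022
Sum ≈ 1.7647 → 1.7647 bits.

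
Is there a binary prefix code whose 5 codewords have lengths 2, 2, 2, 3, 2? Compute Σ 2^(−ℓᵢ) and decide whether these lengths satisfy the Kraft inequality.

With common denominator 2^3 = 8: Σ 2^(−ℓᵢ) = 2/8 + 2/8 + 2/8 + 1/8 + 2/8 = 9/8 = 1.125.
Kraft's inequality requires Σ ≤ 1; here Σ = 1.125 > 1, so no such prefix code exists.

1.125; no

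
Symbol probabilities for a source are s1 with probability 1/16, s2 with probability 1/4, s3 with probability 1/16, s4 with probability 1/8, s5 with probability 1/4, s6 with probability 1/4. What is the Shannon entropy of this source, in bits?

Each probability is a power of 1/2, so log₂(1/p) is an integer.
H = Σ p·log₂(1/p) = 1/16·4 + 1/4·2 + 1/16·4 + 1/8·3 + 1/4·2 + 1/4·2 = 2.375 bits.

2.375 bits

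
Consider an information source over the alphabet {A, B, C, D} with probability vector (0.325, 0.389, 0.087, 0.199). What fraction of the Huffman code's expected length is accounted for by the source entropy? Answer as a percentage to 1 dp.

Entropy H = −Σ p log₂ p ≈ 1.8269 bits.
Huffman merges: 87/1000+199/1000→143/500; 143/500+13/40→611/1000; 389/1000+611/1000→1. L = 1897/1000 ≈ 1.8970.
Efficiency = H/L = 1.8269/1.8970 = 96.3%.

96.3%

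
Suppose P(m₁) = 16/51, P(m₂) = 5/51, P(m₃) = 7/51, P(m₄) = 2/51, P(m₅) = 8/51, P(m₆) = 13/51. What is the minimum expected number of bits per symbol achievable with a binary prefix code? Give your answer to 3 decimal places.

2.412 bits/symbol

Repeatedly combine the two least-probable nodes; the expected code length is the sum of the merged weights.
merge 2/51 + 5/51 → 7/51
merge 7/51 + 7/51 → 14/51
merge 8/51 + 13/51 → 7/17
merge 14/51 + 16/51 → 10/17
merge 7/17 + 10/17 → 1
L = 7/51 + 14/51 + 7/17 + 10/17 + 1 = 41/17 ≈ 2.412 bits/symbol.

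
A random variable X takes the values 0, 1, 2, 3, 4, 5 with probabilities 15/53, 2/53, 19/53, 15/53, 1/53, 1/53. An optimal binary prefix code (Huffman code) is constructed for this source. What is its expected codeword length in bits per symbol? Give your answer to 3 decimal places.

2.113 bits/symbol

Repeatedly combine the two least-probable nodes; the expected code length is the sum of the merged weights.
merge 1/53 + 1/53 → 2/53
merge 2/53 + 2/53 → 4/53
merge 4/53 + 15/53 → 19/53
merge 15/53 + 19/53 → 34/53
merge 19/53 + 34/53 → 1
L = 2/53 + 4/53 + 19/53 + 34/53 + 1 = 112/53 ≈ 2.113 bits/symbol.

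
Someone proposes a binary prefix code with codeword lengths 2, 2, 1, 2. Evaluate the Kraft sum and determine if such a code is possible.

1.25; no

With common denominator 2^2 = 4: Σ 2^(−ℓᵢ) = 1/4 + 1/4 + 2/4 + 1/4 = 5/4 = 1.25.
Kraft's inequality requires Σ ≤ 1; here Σ = 1.25 > 1, so no such prefix code exists.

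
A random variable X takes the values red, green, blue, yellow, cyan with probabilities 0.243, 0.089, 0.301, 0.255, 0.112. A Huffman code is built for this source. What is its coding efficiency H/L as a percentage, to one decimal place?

Entropy H = −Σ p log₂ p ≈ 2.1844 bits.
Huffman merges: 89/1000+14/125→201/1000; 201/1000+243/1000→111/250; 51/200+301/1000→139/250; 111/250+139/250→1. L = 2201/1000 ≈ 2.2010.
Efficiency = H/L = 2.1844/2.2010 = 99.2%.

99.2%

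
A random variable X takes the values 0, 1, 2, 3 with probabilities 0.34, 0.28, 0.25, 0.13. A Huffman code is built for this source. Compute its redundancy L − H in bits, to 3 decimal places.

Entropy H = −Σ p log₂ p ≈ 1.9260 bits.
Huffman merges: 13/100+1/4→19/50; 7/25+17/50→31/50; 19/50+31/50→1. L = 2 ≈ 2.0000.
L − H = 2.0000 − 1.9260 = 0.074 bits.

0.074 bits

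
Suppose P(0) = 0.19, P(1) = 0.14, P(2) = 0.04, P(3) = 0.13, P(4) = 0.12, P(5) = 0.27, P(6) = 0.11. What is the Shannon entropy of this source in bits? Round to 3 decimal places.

2.648 bits

H = −Σ pᵢ log₂ pᵢ.
−0.19·log₂(0.19) = 0.4552
−0.14·log₂(0.14) = 0.3971
−0.04·log₂(0.04) = 0.1858
−0.13·log₂(0.13) = 0.3826
−0.12·log₂(0.12) = 0.3671
−0.27·log₂(0.27) = 0.5100
−0.11·log₂(0.11) = 0.3503
Sum ≈ 2.6481 → 2.648 bits.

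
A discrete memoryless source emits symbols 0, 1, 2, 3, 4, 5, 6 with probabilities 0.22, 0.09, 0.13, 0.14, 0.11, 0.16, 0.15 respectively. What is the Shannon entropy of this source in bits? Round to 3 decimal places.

H = −Σ pᵢ log₂ pᵢ.
−0.22·log₂(0.22) = 0.4806
−0.09·log₂(0.09) = 0.3127
−0.13·log₂(0.13) = 0.3826
−0.14·log₂(0.14) = 0.3971
−0.11·log₂(0.11) = 0.3503
−0.16·log₂(0.16) = 0.4230
−0.15·log₂(0.15) = 0.4105
Sum ≈ 2.7568 → 2.757 bits.

2.757 bits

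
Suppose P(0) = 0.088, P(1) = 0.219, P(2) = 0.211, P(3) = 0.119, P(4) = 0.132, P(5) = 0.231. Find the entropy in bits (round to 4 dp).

H = −Σ pᵢ log₂ pᵢ.
−0.088·log₂(0.088) = 0.3086
−0.219·log₂(0.219) = 0.4798
−0.211·log₂(0.211) = 0.4736
−0.119·log₂(0.119) = 0.3654
−0.132·log₂(0.132) = 0.3856
−0.231·log₂(0.231) = 0.4883
Sum ≈ 2.5014 → 2.5014 bits.

2.5014 bits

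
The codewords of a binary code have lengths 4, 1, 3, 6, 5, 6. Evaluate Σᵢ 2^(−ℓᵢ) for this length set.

With common denominator 2^6 = 64: Σ 2^(−ℓᵢ) = 4/64 + 32/64 + 8/64 + 1/64 + 2/64 + 1/64 = 48/64 = 0.75.

0.75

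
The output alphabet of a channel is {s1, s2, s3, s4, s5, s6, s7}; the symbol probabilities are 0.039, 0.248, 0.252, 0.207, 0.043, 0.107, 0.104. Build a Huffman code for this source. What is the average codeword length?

2.561 bits/symbol

Repeatedly combine the two least-probable nodes; the expected code length is the sum of the merged weights.
merge 39/1000 + 43/1000 → 41/500
merge 41/500 + 13/125 → 93/500
merge 107/1000 + 93/500 → 293/1000
merge 207/1000 + 31/125 → 91/200
merge 63/250 + 293/1000 → 109/200
merge 91/200 + 109/200 → 1
L = 41/500 + 93/500 + 293/1000 + 91/200 + 109/200 + 1 = 2561/1000 = 2.561 bits/symbol.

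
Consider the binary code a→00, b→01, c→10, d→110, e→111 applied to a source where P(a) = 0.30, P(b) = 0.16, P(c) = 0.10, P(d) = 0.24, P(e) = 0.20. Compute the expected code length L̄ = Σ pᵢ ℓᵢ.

2.44 bits/symbol

L̄ = Σ pᵢ·ℓᵢ = 0.30·2 + 0.16·2 + 0.10·2 + 0.24·3 + 0.20·3 = 2.44 bits/symbol.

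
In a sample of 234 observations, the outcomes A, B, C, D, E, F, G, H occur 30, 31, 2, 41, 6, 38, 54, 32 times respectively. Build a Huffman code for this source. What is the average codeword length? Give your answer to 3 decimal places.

2.791 bits/symbol

Probabilities are the counts divided by 234.
Repeatedly combine the two least-probable nodes; the expected code length is the sum of the merged weights.
merge 1/117 + 1/39 → 4/117
merge 4/117 + 5/39 → 19/117
merge 31/234 + 16/117 → 7/26
merge 19/117 + 19/117 → 38/117
merge 41/234 + 3/13 → 95/234
merge 7/26 + 38/117 → 139/234
merge 95/234 + 139/234 → 1
L = 4/117 + 19/117 + 7/26 + 38/117 + 95/234 + 139/234 + 1 = 653/234 ≈ 2.791 bits/symbol.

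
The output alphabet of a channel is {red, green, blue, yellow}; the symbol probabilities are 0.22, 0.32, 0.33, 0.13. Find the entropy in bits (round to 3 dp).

1.917 bits

H = −Σ pᵢ log₂ pᵢ.
−0.22·log₂(0.22) = 0.4806
−0.32·log₂(0.32) = 0.5260
−0.33·log₂(0.33) = 0.5278
−0.13·log₂(0.13) = 0.3826
Sum ≈ 1.9171 → 1.917 bits.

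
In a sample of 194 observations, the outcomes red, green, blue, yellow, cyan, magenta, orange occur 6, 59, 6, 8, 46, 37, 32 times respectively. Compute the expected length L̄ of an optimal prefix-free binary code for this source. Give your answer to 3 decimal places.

Probabilities are the counts divided by 194.
Repeatedly combine the two least-probable nodes; the expected code length is the sum of the merged weights.
merge 3/97 + 3/97 → 6/97
merge 4/97 + 6/97 → 10/97
merge 10/97 + 16/97 → 26/97
merge 37/194 + 23/97 → 83/194
merge 26/97 + 59/194 → 111/194
merge 83/194 + 111/194 → 1
L = 6/97 + 10/97 + 26/97 + 83/194 + 111/194 + 1 = 236/97 ≈ 2.433 bits/symbol.

2.433 bits/symbol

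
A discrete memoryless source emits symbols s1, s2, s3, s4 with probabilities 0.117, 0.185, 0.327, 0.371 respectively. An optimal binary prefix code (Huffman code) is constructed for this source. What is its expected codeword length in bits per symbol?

1.931 bits/symbol

Repeatedly combine the two least-probable nodes; the expected code length is the sum of the merged weights.
merge 117/1000 + 37/200 → 151/500
merge 151/500 + 327/1000 → 629/1000
merge 371/1000 + 629/1000 → 1
L = 151/500 + 629/1000 + 1 = 1931/1000 = 1.931 bits/symbol.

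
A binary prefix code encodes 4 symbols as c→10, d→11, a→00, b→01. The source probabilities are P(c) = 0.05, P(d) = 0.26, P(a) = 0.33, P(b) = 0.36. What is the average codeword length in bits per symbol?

L̄ = Σ pᵢ·ℓᵢ = 0.05·2 + 0.26·2 + 0.33·2 + 0.36·2 = 2 bits/symbol.

2 bits/symbol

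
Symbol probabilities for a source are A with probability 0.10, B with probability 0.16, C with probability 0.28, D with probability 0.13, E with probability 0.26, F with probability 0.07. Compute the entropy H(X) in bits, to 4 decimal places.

2.4259 bits

H = −Σ pᵢ log₂ pᵢ.
−0.10·log₂(0.10) = 0.3322
−0.16·log₂(0.16) = 0.4230
−0.28·log₂(0.28) = 0.5142
−0.13·log₂(0.13) = 0.3826
−0.26·log₂(0.26) = 0.5053
−0.07·log₂(0.07) = 0.2686
Sum ≈ 2.4259 → 2.4259 bits.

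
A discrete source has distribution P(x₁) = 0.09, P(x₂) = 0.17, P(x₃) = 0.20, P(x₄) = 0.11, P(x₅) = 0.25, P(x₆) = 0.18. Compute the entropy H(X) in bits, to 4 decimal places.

2.5072 bits

H = −Σ pᵢ log₂ pᵢ.
−0.09·log₂(0.09) = 0.3127
−0.17·log₂(0.17) = 0.4346
−0.20·log₂(0.20) = 0.4644
−0.11·log₂(0.11) = 0.3503
−0.25·log₂(0.25) = 0.5000
−0.18·log₂(0.18) = 0.4453
Sum ≈ 2.5072 → 2.5072 bits.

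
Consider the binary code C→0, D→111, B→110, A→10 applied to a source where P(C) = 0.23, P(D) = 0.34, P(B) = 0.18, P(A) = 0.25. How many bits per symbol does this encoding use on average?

L̄ = Σ pᵢ·ℓᵢ = 0.23·1 + 0.34·3 + 0.18·3 + 0.25·2 = 2.29 bits/symbol.

2.29 bits/symbol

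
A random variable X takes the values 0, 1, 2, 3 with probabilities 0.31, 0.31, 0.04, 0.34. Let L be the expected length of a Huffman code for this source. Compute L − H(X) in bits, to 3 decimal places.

0.237 bits

Entropy H = −Σ p log₂ p ≈ 1.7625 bits.
Huffman merges: 1/25+31/100→7/20; 31/100+17/50→13/20; 7/20+13/20→1. L = 2 ≈ 2.0000.
L − H = 2.0000 − 1.7625 = 0.237 bits.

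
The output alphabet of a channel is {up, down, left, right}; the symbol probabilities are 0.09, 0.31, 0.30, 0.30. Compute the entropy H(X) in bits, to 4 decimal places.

1.8786 bits

H = −Σ pᵢ log₂ pᵢ.
−0.09·log₂(0.09) = 0.3127
−0.31·log₂(0.31) = 0.5238
−0.30·log₂(0.30) = 0.5211
−0.30·log₂(0.30) = 0.5211
Sum ≈ 1.8786 → 1.8786 bits.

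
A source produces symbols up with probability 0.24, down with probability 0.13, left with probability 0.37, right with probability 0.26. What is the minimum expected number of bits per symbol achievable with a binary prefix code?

Repeatedly combine the two least-probable nodes; the expected code length is the sum of the merged weights.
merge 13/100 + 6/25 → 37/100
merge 13/50 + 37/100 → 63/100
merge 37/100 + 63/100 → 1
L = 37/100 + 63/100 + 1 = 2 bits/symbol.

2 bits/symbol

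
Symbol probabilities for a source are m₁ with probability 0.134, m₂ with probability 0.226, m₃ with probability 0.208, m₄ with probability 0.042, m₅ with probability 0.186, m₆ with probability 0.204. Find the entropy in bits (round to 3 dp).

2.456 bits

H = −Σ pᵢ log₂ pᵢ.
−0.134·log₂(0.134) = 0.3886
−0.226·log₂(0.226) = 0.4849
−0.208·log₂(0.208) = 0.4712
−0.042·log₂(0.042) = 0.1921
−0.186·log₂(0.186) = 0.4514
−0.204·log₂(0.204) = 0.4678
Sum ≈ 2.4559 → 2.456 bits.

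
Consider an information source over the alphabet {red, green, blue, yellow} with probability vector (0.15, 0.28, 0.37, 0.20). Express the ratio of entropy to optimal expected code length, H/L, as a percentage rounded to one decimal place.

97.0%

Entropy H = −Σ p log₂ p ≈ 1.9199 bits.
Huffman merges: 3/20+1/5→7/20; 7/25+7/20→63/100; 37/100+63/100→1. L = 99/50 ≈ 1.9800.
Efficiency = H/L = 1.9199/1.9800 = 97.0%.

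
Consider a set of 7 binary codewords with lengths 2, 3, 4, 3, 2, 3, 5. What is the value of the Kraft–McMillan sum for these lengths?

0.96875

With common denominator 2^5 = 32: Σ 2^(−ℓᵢ) = 8/32 + 4/32 + 2/32 + 4/32 + 8/32 + 4/32 + 1/32 = 31/32 = 0.96875.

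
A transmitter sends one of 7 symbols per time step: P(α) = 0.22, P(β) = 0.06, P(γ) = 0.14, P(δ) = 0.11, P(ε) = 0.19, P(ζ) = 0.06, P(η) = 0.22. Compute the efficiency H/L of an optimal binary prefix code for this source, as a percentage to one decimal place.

98.9%

Entropy H = −Σ p log₂ p ≈ 2.6508 bits.
Huffman merges: 3/50+3/50→3/25; 11/100+3/25→23/100; 7/50+19/100→33/100; 11/50+11/50→11/25; 23/100+33/100→14/25; 11/25+14/25→1. L = 67/25 ≈ 2.6800.
Efficiency = H/L = 2.6508/2.6800 = 98.9%.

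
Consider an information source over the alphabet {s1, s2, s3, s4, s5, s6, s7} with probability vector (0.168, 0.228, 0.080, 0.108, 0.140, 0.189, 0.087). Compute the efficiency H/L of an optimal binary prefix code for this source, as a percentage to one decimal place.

Entropy H = −Σ p log₂ p ≈ 2.7148 bits.
Huffman merges: 2/25+87/1000→167/1000; 27/250+7/50→31/125; 167/1000+21/125→67/200; 189/1000+57/250→417/1000; 31/125+67/200→583/1000; 417/1000+583/1000→1. L = 11/4 ≈ 2.7500.
Efficiency = H/L = 2.7148/2.7500 = 98.7%.

98.7%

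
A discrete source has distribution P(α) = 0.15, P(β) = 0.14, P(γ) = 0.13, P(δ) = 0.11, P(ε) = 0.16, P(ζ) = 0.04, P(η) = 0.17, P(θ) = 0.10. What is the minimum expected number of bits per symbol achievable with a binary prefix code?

Repeatedly combine the two least-probable nodes; the expected code length is the sum of the merged weights.
merge 1/25 + 1/10 → 7/50
merge 11/100 + 13/100 → 6/25
merge 7/50 + 7/50 → 7/25
merge 3/20 + 4/25 → 31/100
merge 17/100 + 6/25 → 41/100
merge 7/25 + 31/100 → 59/100
merge 41/100 + 59/100 → 1
L = 7/50 + 6/25 + 7/25 + 31/100 + 41/100 + 59/100 + 1 = 297/100 = 2.97 bits/symbol.

2.97 bits/symbol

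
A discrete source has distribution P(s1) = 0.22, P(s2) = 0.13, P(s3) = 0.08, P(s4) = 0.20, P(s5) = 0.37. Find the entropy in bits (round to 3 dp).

H = −Σ pᵢ log₂ pᵢ.
−0.22·log₂(0.22) = 0.4806
−0.13·log₂(0.13) = 0.3826
−0.08·log₂(0.08) = 0.2915
−0.20·log₂(0.20) = 0.4644
−0.37·log₂(0.37) = 0.5307
Sum ≈ 2.1498 → 2.150 bits.

2.150 bits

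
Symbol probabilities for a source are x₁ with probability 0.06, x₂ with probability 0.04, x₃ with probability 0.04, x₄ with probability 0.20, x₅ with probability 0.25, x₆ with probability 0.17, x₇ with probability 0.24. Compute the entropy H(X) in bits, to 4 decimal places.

H = −Σ pᵢ log₂ pᵢ.
−0.06·log₂(0.06) = 0.2435
−0.04·log₂(0.04) = 0.1858
−0.04·log₂(0.04) = 0.1858
−0.20·log₂(0.20) = 0.4644
−0.25·log₂(0.25) = 0.5000
−0.17·log₂(0.17) = 0.4346
−0.24·log₂(0.24) = 0.4941
Sum ≈ 2.5081 → 2.5081 bits.

2.5081 bits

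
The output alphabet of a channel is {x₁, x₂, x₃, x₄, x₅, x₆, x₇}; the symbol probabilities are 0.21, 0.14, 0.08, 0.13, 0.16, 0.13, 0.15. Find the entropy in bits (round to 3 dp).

H = −Σ pᵢ log₂ pᵢ.
−0.21·log₂(0.21) = 0.4728
−0.14·log₂(0.14) = 0.3971
−0.08·log₂(0.08) = 0.2915
−0.13·log₂(0.13) = 0.3826
−0.16·log₂(0.16) = 0.4230
−0.13·log₂(0.13) = 0.3826
−0.15·log₂(0.15) = 0.4105
Sum ≈ 2.7603 → 2.760 bits.

2.760 bits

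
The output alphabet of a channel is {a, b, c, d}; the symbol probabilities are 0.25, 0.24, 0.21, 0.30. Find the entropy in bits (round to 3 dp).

1.988 bits

H = −Σ pᵢ log₂ pᵢ.
−0.25·log₂(0.25) = 0.5000
−0.24·log₂(0.24) = 0.4941
−0.21·log₂(0.21) = 0.4728
−0.30·log₂(0.30) = 0.5211
Sum ≈ 1.9880 → 1.988 bits.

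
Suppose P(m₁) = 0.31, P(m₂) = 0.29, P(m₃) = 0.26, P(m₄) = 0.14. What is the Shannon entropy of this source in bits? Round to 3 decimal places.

H = −Σ pᵢ log₂ pᵢ.
−0.31·log₂(0.31) = 0.5238
−0.29·log₂(0.29) = 0.5179
−0.26·log₂(0.26) = 0.5053
−0.14·log₂(0.14) = 0.3971
Sum ≈ 1.9441 → 1.944 bits.

1.944 bits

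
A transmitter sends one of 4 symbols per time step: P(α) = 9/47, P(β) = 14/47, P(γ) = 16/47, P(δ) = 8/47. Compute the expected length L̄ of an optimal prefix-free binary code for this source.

Repeatedly combine the two least-probable nodes; the expected code length is the sum of the merged weights.
merge 8/47 + 9/47 → 17/47
merge 14/47 + 16/47 → 30/47
merge 17/47 + 30/47 → 1
L = 17/47 + 30/47 + 1 = 2 bits/symbol.

2 bits/symbol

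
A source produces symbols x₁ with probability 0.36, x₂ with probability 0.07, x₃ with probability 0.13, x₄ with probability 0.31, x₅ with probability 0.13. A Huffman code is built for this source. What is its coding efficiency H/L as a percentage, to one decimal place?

Entropy H = −Σ p log₂ p ≈ 2.0883 bits.
Huffman merges: 7/100+13/100→1/5; 13/100+1/5→33/100; 31/100+33/100→16/25; 9/25+16/25→1. L = 217/100 ≈ 2.1700.
Efficiency = H/L = 2.0883/2.1700 = 96.2%.

96.2%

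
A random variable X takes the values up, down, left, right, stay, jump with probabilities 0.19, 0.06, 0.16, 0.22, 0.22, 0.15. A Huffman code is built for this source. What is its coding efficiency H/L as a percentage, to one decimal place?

97.4%

Entropy H = −Σ p log₂ p ≈ 2.4935 bits.
Huffman merges: 3/50+3/20→21/100; 4/25+19/100→7/20; 21/100+11/50→43/100; 11/50+7/20→57/100; 43/100+57/100→1. L = 64/25 ≈ 2.5600.
Efficiency = H/L = 2.4935/2.5600 = 97.4%.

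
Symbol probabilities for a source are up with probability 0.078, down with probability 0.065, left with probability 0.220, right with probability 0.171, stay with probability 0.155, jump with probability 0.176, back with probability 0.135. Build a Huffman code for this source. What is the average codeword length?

2.747 bits/symbol

Repeatedly combine the two least-probable nodes; the expected code length is the sum of the merged weights.
merge 13/200 + 39/500 → 143/1000
merge 27/200 + 143/1000 → 139/500
merge 31/200 + 171/1000 → 163/500
merge 22/125 + 11/50 → 99/250
merge 139/500 + 163/500 → 151/250
merge 99/250 + 151/250 → 1
L = 143/1000 + 139/500 + 163/500 + 99/250 + 151/250 + 1 = 2747/1000 = 2.747 bits/symbol.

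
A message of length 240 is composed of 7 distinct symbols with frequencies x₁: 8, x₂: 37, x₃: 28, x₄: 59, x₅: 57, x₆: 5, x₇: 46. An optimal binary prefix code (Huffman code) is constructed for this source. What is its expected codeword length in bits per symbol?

2.55 bits/symbol

Probabilities are the counts divided by 240.
Repeatedly combine the two least-probable nodes; the expected code length is the sum of the merged weights.
merge 1/48 + 1/30 → 13/240
merge 13/240 + 7/60 → 41/240
merge 37/240 + 41/240 → 13/40
merge 23/120 + 19/80 → 103/240
merge 59/240 + 13/40 → 137/240
merge 103/240 + 137/240 → 1
L = 13/240 + 41/240 + 13/40 + 103/240 + 137/240 + 1 = 51/20 = 2.55 bits/symbol.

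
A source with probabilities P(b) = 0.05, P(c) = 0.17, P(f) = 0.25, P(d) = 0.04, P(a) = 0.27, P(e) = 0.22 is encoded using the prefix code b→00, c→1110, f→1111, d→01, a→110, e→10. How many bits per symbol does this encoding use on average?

3.11 bits/symbol

L̄ = Σ pᵢ·ℓᵢ = 0.05·2 + 0.17·4 + 0.25·4 + 0.04·2 + 0.27·3 + 0.22·2 = 3.11 bits/symbol.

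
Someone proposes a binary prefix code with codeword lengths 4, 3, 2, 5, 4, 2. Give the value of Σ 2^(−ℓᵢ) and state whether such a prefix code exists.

With common denominator 2^5 = 32: Σ 2^(−ℓᵢ) = 2/32 + 4/32 + 8/32 + 1/32 + 2/32 + 8/32 = 25/32 = 0.78125.
Kraft's inequality requires Σ ≤ 1; here Σ = 0.78125 ≤ 1, so such a prefix code exists.

0.78125; yes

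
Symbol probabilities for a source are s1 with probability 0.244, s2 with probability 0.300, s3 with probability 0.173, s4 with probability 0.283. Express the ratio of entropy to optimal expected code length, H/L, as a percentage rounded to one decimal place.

98.5%

Entropy H = −Σ p log₂ p ≈ 1.9709 bits.
Huffman merges: 173/1000+61/250→417/1000; 283/1000+3/10→583/1000; 417/1000+583/1000→1. L = 2 ≈ 2.0000.
Efficiency = H/L = 1.9709/2.0000 = 98.5%.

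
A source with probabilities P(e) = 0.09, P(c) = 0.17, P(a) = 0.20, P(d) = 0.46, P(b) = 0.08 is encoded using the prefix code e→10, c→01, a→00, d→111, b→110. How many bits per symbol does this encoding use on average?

L̄ = Σ pᵢ·ℓᵢ = 0.09·2 + 0.17·2 + 0.20·2 + 0.46·3 + 0.08·3 = 2.54 bits/symbol.

2.54 bits/symbol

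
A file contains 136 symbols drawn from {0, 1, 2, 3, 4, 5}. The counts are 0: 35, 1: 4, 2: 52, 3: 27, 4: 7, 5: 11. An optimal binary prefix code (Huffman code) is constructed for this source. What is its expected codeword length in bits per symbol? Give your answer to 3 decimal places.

2.221 bits/symbol

Probabilities are the counts divided by 136.
Repeatedly combine the two least-probable nodes; the expected code length is the sum of the merged weights.
merge 1/34 + 7/136 → 11/136
merge 11/136 + 11/136 → 11/68
merge 11/68 + 27/136 → 49/136
merge 35/136 + 49/136 → 21/34
merge 13/34 + 21/34 → 1
L = 11/136 + 11/68 + 49/136 + 21/34 + 1 = 151/68 ≈ 2.221 bits/symbol.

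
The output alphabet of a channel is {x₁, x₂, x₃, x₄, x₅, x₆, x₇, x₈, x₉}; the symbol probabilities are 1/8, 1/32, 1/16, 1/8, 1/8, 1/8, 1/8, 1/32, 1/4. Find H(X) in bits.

2.9375 bits

Each probability is a power of 1/2, so log₂(1/p) is an integer.
H = Σ p·log₂(1/p) = 1/8·3 + 1/32·5 + 1/16·4 + 1/8·3 + 1/8·3 + 1/8·3 + 1/8·3 + 1/32·5 + 1/4·2 = 2.9375 bits.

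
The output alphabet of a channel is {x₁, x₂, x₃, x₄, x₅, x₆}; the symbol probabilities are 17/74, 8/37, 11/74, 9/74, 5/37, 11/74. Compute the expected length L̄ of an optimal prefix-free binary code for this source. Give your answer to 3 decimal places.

2.554 bits/symbol

Repeatedly combine the two least-probable nodes; the expected code length is the sum of the merged weights.
merge 9/74 + 5/37 → 19/74
merge 11/74 + 11/74 → 11/37
merge 8/37 + 17/74 → 33/74
merge 19/74 + 11/37 → 41/74
merge 33/74 + 41/74 → 1
L = 19/74 + 11/37 + 33/74 + 41/74 + 1 = 189/74 ≈ 2.554 bits/symbol.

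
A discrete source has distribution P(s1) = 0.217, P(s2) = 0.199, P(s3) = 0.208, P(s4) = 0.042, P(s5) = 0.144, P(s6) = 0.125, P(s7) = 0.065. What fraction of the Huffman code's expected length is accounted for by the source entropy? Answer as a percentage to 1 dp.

Entropy H = −Σ p log₂ p ≈ 2.6390 bits.
Huffman merges: 21/500+13/200→107/1000; 107/1000+1/8→29/125; 18/125+199/1000→343/1000; 26/125+217/1000→17/40; 29/125+343/1000→23/40; 17/40+23/40→1. L = 1341/500 ≈ 2.6820.
Efficiency = H/L = 2.6390/2.6820 = 98.4%.

98.4%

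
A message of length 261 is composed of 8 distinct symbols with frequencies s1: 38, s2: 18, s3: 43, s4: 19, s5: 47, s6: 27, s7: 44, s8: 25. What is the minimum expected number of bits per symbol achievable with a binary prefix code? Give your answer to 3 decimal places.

2.962 bits/symbol

Probabilities are the counts divided by 261.
Repeatedly combine the two least-probable nodes; the expected code length is the sum of the merged weights.
merge 2/29 + 19/261 → 37/261
merge 25/261 + 3/29 → 52/261
merge 37/261 + 38/261 → 25/87
merge 43/261 + 44/261 → 1/3
merge 47/261 + 52/261 → 11/29
merge 25/87 + 1/3 → 18/29
merge 11/29 + 18/29 → 1
L = 37/261 + 52/261 + 25/87 + 1/3 + 11/29 + 18/29 + 1 = 773/261 ≈ 2.962 bits/symbol.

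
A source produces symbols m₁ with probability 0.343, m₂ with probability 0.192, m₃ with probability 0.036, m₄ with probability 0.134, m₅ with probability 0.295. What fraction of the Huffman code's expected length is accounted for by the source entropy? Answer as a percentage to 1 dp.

95.3%

Entropy H = −Σ p log₂ p ≈ 2.0674 bits.
Huffman merges: 9/250+67/500→17/100; 17/100+24/125→181/500; 59/200+343/1000→319/500; 181/500+319/500→1. L = 217/100 ≈ 2.1700.
Efficiency = H/L = 2.0674/2.1700 = 95.3%.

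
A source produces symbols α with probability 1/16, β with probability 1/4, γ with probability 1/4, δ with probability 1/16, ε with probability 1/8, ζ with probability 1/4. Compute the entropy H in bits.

2.375 bits

Each probability is a power of 1/2, so log₂(1/p) is an integer.
H = Σ p·log₂(1/p) = 1/16·4 + 1/4·2 + 1/4·2 + 1/16·4 + 1/8·3 + 1/4·2 = 2.375 bits.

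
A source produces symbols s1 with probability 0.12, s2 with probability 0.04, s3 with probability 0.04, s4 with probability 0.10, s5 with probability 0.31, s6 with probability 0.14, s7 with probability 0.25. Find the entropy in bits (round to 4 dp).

H = −Σ pᵢ log₂ pᵢ.
−0.12·log₂(0.12) = 0.3671
−0.04·log₂(0.04) = 0.1858
−0.04·log₂(0.04) = 0.1858
−0.10·log₂(0.10) = 0.3322
−0.31·log₂(0.31) = 0.5238
−0.14·log₂(0.14) = 0.3971
−0.25·log₂(0.25) = 0.5000
Sum ≈ 2.4917 → 2.4917 bits.

2.4917 bits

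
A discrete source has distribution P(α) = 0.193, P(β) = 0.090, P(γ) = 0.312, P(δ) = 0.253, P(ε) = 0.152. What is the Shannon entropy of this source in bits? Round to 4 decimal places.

H = −Σ pᵢ log₂ pᵢ.
−0.193·log₂(0.193) = 0.4581
−0.090·log₂(0.090) = 0.3127
−0.312·log₂(0.312) = 0.5243
−0.253·log₂(0.253) = 0.5016
−0.152·log₂(0.152) = 0.4131
Sum ≈ 2.2097 → 2.2097 bits.

2.2097 bits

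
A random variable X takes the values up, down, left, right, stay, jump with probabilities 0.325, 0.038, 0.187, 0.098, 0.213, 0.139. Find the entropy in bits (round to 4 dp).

2.3579 bits

H = −Σ pᵢ log₂ pᵢ.
−0.325·log₂(0.325) = 0.5270
−0.038·log₂(0.038) = 0.1793
−0.187·log₂(0.187) = 0.4523
−0.098·log₂(0.098) = 0.3284
−0.213·log₂(0.213) = 0.4752
−0.139·log₂(0.139) = 0.3957
Sum ≈ 2.3579 → 2.3579 bits.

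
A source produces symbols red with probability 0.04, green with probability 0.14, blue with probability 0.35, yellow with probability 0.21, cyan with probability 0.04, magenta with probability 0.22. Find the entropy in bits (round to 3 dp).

2.252 bits

H = −Σ pᵢ log₂ pᵢ.
−0.04·log₂(0.04) = 0.1858
−0.14·log₂(0.14) = 0.3971
−0.35·log₂(0.35) = 0.5301
−0.21·log₂(0.21) = 0.4728
−0.04·log₂(0.04) = 0.1858
−0.22·log₂(0.22) = 0.4806
Sum ≈ 2.2521 → 2.252 bits.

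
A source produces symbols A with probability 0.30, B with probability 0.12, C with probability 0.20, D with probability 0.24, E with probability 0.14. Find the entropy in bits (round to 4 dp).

2.2438 bits

H = −Σ pᵢ log₂ pᵢ.
−0.30·log₂(0.30) = 0.5211
−0.12·log₂(0.12) = 0.3671
−0.20·log₂(0.20) = 0.4644
−0.24·log₂(0.24) = 0.4941
−0.14·log₂(0.14) = 0.3971
Sum ≈ 2.2438 → 2.2438 bits.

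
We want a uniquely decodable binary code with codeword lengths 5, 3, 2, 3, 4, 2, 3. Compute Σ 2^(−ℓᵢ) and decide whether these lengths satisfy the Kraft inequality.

0.96875; yes

With common denominator 2^5 = 32: Σ 2^(−ℓᵢ) = 1/32 + 4/32 + 8/32 + 4/32 + 2/32 + 8/32 + 4/32 = 31/32 = 0.96875.
Kraft's inequality requires Σ ≤ 1; here Σ = 0.96875 ≤ 1, so such a prefix code exists.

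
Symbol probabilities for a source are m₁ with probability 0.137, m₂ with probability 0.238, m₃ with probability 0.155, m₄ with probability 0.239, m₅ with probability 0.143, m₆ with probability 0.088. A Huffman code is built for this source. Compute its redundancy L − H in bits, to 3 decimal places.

Entropy H = −Σ p log₂ p ≈ 2.5060 bits.
Huffman merges: 11/125+137/1000→9/40; 143/1000+31/200→149/500; 9/40+119/500→463/1000; 239/1000+149/500→537/1000; 463/1000+537/1000→1. L = 2523/1000 ≈ 2.5230.
L − H = 2.5230 − 2.5060 = 0.017 bits.

0.017 bits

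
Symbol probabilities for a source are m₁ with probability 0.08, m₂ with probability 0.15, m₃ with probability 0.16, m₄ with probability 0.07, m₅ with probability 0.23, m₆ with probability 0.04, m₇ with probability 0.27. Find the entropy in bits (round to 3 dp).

2.577 bits

H = −Σ pᵢ log₂ pᵢ.
−0.08·log₂(0.08) = 0.2915
−0.15·log₂(0.15) = 0.4105
−0.16·log₂(0.16) = 0.4230
−0.07·log₂(0.07) = 0.2686
−0.23·log₂(0.23) = 0.4877
−0.04·log₂(0.04) = 0.1858
−0.27·log₂(0.27) = 0.5100
Sum ≈ 2.5771 → 2.577 bits.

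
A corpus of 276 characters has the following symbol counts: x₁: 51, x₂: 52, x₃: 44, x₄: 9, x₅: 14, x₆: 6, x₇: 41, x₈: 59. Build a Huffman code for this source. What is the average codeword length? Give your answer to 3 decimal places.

Probabilities are the counts divided by 276.
Repeatedly combine the two least-probable nodes; the expected code length is the sum of the merged weights.
merge 1/46 + 3/92 → 5/92
merge 7/138 + 5/92 → 29/276
merge 29/276 + 41/276 → 35/138
merge 11/69 + 17/92 → 95/276
merge 13/69 + 59/276 → 37/92
merge 35/138 + 95/276 → 55/92
merge 37/92 + 55/92 → 1
L = 5/92 + 29/276 + 35/138 + 95/276 + 37/92 + 55/92 + 1 = 761/276 ≈ 2.757 bits/symbol.

2.757 bits/symbol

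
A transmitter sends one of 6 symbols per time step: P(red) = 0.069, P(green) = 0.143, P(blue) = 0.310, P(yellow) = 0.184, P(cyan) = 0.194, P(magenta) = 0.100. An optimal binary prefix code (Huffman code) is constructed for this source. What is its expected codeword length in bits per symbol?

Repeatedly combine the two least-probable nodes; the expected code length is the sum of the merged weights.
merge 69/1000 + 1/10 → 169/1000
merge 143/1000 + 169/1000 → 39/125
merge 23/125 + 97/500 → 189/500
merge 31/100 + 39/125 → 311/500
merge 189/500 + 311/500 → 1
L = 169/1000 + 39/125 + 189/500 + 311/500 + 1 = 2481/1000 = 2.481 bits/symbol.

2.481 bits/symbol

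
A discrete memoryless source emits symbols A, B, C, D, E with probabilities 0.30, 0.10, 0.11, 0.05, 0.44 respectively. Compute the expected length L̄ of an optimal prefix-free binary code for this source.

1.97 bits/symbol

Repeatedly combine the two least-probable nodes; the expected code length is the sum of the merged weights.
merge 1/20 + 1/10 → 3/20
merge 11/100 + 3/20 → 13/50
merge 13/50 + 3/10 → 14/25
merge 11/25 + 14/25 → 1
L = 3/20 + 13/50 + 14/25 + 1 = 197/100 = 1.97 bits/symbol.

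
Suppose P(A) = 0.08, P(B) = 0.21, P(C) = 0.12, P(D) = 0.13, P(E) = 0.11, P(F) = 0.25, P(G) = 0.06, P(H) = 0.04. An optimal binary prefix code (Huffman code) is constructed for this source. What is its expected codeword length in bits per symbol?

Repeatedly combine the two least-probable nodes; the expected code length is the sum of the merged weights.
merge 1/25 + 3/50 → 1/10
merge 2/25 + 1/10 → 9/50
merge 11/100 + 3/25 → 23/100
merge 13/100 + 9/50 → 31/100
merge 21/100 + 23/100 → 11/25
merge 1/4 + 31/100 → 14/25
merge 11/25 + 14/25 → 1
L = 1/10 + 9/50 + 23/100 + 31/100 + 11/25 + 14/25 + 1 = 141/50 = 2.82 bits/symbol.

2.82 bits/symbol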